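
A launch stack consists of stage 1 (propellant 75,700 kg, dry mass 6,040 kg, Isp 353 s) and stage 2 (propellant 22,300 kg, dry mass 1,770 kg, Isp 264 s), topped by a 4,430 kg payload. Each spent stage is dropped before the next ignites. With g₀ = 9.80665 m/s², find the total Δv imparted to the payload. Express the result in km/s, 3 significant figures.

Ignition mass of stage 1 = 75,700+6,040 + 22,300+1,770 + 4,430 = 110,240 kg.
Stage 1: m₀ = 110,240 kg, m_f = 110,240 − 75,700 = 34,540 kg; Δv = 353×9.80665×ln(3.192) = 3461.7×1.1605 ≈ 4018 m/s.
Stage 2: m₀ = 28,500 kg, m_f = 28,500 − 22,300 = 6,200 kg; Δv = 264×9.80665×ln(4.597) = 2589.0×1.5254 ≈ 3949 m/s.
Total Δv = 4018 + 3949 = 7967 m/s.

Δv ≈ 7.97 km/s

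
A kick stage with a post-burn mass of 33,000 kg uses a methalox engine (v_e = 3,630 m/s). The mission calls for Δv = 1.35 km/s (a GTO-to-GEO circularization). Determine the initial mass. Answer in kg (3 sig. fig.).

From the ideal rocket equation, m₀/m_f = exp(Δv / v_e) = exp(1350 / 3630.0) = exp(0.3719) = 1.4505.
m₀ = m_f × 1.4505 = 33,000 × 1.4505 = 47,866.5 kg.

initial mass ≈ 47900 kg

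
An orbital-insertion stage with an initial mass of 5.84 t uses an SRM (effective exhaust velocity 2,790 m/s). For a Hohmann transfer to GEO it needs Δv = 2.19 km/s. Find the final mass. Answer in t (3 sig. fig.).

final mass ≈ 2.66 t

Rocket equation: m₀/m_f = exp(Δv / v_e) = exp(2190 / 2790.0) = exp(0.7849) = 2.1923.
m_f = m₀ / 2.1923 = 5.84 / 2.1923 = 2.66387 t.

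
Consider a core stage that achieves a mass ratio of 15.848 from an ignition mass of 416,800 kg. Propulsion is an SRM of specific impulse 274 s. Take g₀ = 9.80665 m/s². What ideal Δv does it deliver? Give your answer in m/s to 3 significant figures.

v_e = Isp · g₀ = 274 × 9.80665 = 2687.0 m/s.
Δv = v_e · ln(15.848) = 2687.0 × 2.7630 ≈ 7424.4 m/s.

Δv ≈ 7420 m/s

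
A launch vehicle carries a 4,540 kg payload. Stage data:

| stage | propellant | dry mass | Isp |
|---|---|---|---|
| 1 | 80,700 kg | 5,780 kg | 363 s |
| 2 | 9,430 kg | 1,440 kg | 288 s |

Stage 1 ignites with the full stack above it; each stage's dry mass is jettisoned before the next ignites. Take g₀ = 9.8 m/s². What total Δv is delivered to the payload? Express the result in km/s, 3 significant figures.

Δv ≈ 8.26 km/s

Ignition mass of stage 1 = 80,700+5,780 + 9,430+1,440 + 4,540 = 101,890 kg.
Stage 1: m₀ = 101,890 kg, m_f = 101,890 − 80,700 = 21,190 kg; Δv = 363×9.8×ln(4.808) = 3557.4×1.5704 ≈ 5586 m/s.
Stage 2: m₀ = 15,410 kg, m_f = 15,410 − 9,430 = 5,980 kg; Δv = 288×9.8×ln(2.577) = 2822.4×0.9466 ≈ 2672 m/s.
Total Δv = 5586 + 2672 = 8258 m/s.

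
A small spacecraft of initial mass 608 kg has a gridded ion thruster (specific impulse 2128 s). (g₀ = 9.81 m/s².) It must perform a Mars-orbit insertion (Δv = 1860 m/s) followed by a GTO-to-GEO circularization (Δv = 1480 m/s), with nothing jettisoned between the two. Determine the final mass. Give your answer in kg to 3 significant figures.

v_e = Isp · g₀ = 2128 × 9.81 = 20875.7 m/s.
After the first burn: m = 608 × exp(−1860/20875.7) = 608 × 0.91476 = 556.174 kg.
After the second burn: m = 556.174 × exp(−1480/20875.7) = 556.174 × 0.93156 = 518.109 kg.

final mass ≈ 518 kg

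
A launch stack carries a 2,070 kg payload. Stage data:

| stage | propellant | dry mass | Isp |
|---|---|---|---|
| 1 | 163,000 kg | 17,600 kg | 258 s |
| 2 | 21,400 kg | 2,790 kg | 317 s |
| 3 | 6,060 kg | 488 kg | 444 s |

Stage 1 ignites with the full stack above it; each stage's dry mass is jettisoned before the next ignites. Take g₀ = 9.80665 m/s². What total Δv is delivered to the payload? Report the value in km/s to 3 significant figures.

Ignition mass of stage 1 = 163,000+17,600 + 21,400+2,790 + 6,060+488 + 2,070 = 213,408 kg.
Stage 1: m₀ = 213,408 kg, m_f = 213,408 − 163,000 = 50,408 kg; Δv = 258×9.80665×ln(4.234) = 2530.1×1.4431 ≈ 3651 m/s.
Stage 2: m₀ = 32,808 kg, m_f = 32,808 − 21,400 = 11,408 kg; Δv = 317×9.80665×ln(2.876) = 3108.7×1.0564 ≈ 3284 m/s.
Stage 3: m₀ = 8,618 kg, m_f = 8,618 − 6,060 = 2,558 kg; Δv = 444×9.80665×ln(3.369) = 4354.2×1.2146 ≈ 5289 m/s.
Total Δv = 3651 + 3284 + 5289 = 12224 m/s.

Δv ≈ 12.2 km/s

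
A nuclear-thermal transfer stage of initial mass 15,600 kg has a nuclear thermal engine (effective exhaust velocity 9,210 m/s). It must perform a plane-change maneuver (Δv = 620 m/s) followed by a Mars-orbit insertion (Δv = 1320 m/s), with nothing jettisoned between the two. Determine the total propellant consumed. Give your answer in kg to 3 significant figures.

After the first burn: m = 15600 × exp(−620/9210.0) = 15600 × 0.93490 = 14,584.4 kg.
After the second burn: m = 14,584.4 × exp(−1320/9210.0) = 14,584.4 × 0.86647 = 12,636.9 kg.
Total propellant = m₀ − m_final = 15600 − 12,636.9 = 2,963.1 kg.

total propellant consumed ≈ 2960 kg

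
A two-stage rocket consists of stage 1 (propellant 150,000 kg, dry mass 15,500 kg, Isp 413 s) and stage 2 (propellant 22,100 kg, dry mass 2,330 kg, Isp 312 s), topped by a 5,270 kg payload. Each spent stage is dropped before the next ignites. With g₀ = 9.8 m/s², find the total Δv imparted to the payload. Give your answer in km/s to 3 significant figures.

Ignition mass of stage 1 = 150,000+15,500 + 22,100+2,330 + 5,270 = 195,200 kg.
Stage 1: m₀ = 195,200 kg, m_f = 195,200 − 150,000 = 45,200 kg; Δv = 413×9.8×ln(4.319) = 4047.4×1.4629 ≈ 5921 m/s.
Stage 2: m₀ = 29,700 kg, m_f = 29,700 − 22,100 = 7,600 kg; Δv = 312×9.8×ln(3.908) = 3057.6×1.3630 ≈ 4168 m/s.
Total Δv = 5921 + 4168 = 10089 m/s.

Δv ≈ 10.1 km/s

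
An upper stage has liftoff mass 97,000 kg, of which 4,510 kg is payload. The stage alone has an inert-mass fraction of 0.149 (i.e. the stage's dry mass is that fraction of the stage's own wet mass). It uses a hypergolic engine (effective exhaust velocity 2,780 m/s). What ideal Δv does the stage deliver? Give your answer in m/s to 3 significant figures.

Δv ≈ 4640 m/s

Stage wet mass = m₀ − payload = 97,000 − 4,510 = 92,490 kg.
Stage dry mass = ε × stage wet mass = 0.149 × 92,490 = 13,781 kg.
Burnout mass m_f = stage dry + payload = 13,781 + 4,510 = 18,291 kg.
Δv = v_e · ln(97,000/18,291) = 2780.0 × ln(5.303) = 2780.0 × 1.6683 ≈ 4638 m/s.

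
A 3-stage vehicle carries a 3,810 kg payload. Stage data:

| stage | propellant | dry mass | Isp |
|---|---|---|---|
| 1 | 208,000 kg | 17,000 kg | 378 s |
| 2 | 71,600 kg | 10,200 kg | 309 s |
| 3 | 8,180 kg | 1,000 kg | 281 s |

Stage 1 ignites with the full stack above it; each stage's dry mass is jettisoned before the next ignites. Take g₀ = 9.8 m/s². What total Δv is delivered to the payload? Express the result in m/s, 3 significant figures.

Ignition mass of stage 1 = 208,000+17,000 + 71,600+10,200 + 8,180+1,000 + 3,810 = 319,790 kg.
Stage 1: m₀ = 319,790 kg, m_f = 319,790 − 208,000 = 111,790 kg; Δv = 378×9.8×ln(2.861) = 3704.4×1.0510 ≈ 3893 m/s.
Stage 2: m₀ = 94,790 kg, m_f = 94,790 − 71,600 = 23,190 kg; Δv = 309×9.8×ln(4.088) = 3028.2×1.4079 ≈ 4264 m/s.
Stage 3: m₀ = 12,990 kg, m_f = 12,990 − 8,180 = 4,810 kg; Δv = 281×9.8×ln(2.701) = 2753.8×0.9935 ≈ 2736 m/s.
Total Δv = 3893 + 4264 + 2736 = 10893 m/s.

Δv ≈ 10900 m/s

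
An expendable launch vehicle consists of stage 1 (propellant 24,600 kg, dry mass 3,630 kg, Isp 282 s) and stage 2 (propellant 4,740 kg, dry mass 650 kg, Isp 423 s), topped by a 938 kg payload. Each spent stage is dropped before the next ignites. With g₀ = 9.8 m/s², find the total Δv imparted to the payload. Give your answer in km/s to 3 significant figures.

Δv ≈ 9.17 km/s

Ignition mass of stage 1 = 24,600+3,630 + 4,740+650 + 938 = 34,558 kg.
Stage 1: m₀ = 34,558 kg, m_f = 34,558 − 24,600 = 9,958 kg; Δv = 282×9.8×ln(3.47) = 2763.6×1.2443 ≈ 3439 m/s.
Stage 2: m₀ = 6,328 kg, m_f = 6,328 − 4,740 = 1,588 kg; Δv = 423×9.8×ln(3.985) = 4145.4×1.3825 ≈ 5731 m/s.
Total Δv = 3439 + 5731 = 9170 m/s.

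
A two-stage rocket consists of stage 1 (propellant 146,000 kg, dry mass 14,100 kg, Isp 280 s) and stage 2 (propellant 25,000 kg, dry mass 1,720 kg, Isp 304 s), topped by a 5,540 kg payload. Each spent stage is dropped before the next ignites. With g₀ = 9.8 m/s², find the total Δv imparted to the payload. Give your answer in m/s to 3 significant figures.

Ignition mass of stage 1 = 146,000+14,100 + 25,000+1,720 + 5,540 = 192,360 kg.
Stage 1: m₀ = 192,360 kg, m_f = 192,360 − 146,000 = 46,360 kg; Δv = 280×9.8×ln(4.149) = 2744.0×1.4229 ≈ 3905 m/s.
Stage 2: m₀ = 32,260 kg, m_f = 32,260 − 25,000 = 7,260 kg; Δv = 304×9.8×ln(4.444) = 2979.2×1.4914 ≈ 4443 m/s.
Total Δv = 3905 + 4443 = 8348 m/s.

Δv ≈ 8350 m/s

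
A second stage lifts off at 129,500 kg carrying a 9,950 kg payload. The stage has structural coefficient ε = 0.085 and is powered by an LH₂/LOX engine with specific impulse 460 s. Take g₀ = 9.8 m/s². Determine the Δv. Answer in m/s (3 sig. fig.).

Stage wet mass = m₀ − payload = 129,500 − 9,950 = 119,550 kg.
Stage dry mass = ε × stage wet mass = 0.085 × 119,550 = 10,161.8 kg.
Burnout mass m_f = stage dry + payload = 10,161.8 + 9,950 = 20,111.8 kg.
v_e = Isp · g₀ = 460 × 9.8 = 4508.0 m/s.
By the Tsiolkovsky rocket equation, Δv = v_e · ln(129,500/20,111.8) = 4508.0 × ln(6.439) = 4508.0 × 1.8624 ≈ 8396 m/s.

Δv ≈ 8400 m/s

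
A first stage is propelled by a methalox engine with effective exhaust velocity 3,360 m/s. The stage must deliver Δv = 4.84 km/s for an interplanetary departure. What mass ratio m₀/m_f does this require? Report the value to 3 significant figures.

From the ideal rocket equation, m₀/m_f = exp(Δv / v_e) = exp(4840 / 3360.0) = exp(1.4405) = 4.2227.

mass ratio ≈ 4.22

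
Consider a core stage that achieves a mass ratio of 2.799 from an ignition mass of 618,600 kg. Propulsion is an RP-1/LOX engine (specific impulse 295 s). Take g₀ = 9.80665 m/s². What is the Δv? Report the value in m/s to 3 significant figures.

v_e = Isp · g₀ = 295 × 9.80665 = 2893.0 m/s.
Using Δv = v_e ln(m₀/m_f): Δv = v_e · ln(2.799) = 2893.0 × 1.0293 ≈ 2977.6 m/s.

Δv ≈ 2980 m/s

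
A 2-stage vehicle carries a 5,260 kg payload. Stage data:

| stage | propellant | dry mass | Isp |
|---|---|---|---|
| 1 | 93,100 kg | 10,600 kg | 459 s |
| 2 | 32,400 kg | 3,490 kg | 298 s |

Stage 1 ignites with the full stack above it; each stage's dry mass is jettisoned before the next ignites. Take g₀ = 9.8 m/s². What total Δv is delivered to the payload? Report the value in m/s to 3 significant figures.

Ignition mass of stage 1 = 93,100+10,600 + 32,400+3,490 + 5,260 = 144,850 kg.
Stage 1: m₀ = 144,850 kg, m_f = 144,850 − 93,100 = 51,750 kg; Δv = 459×9.8×ln(2.799) = 4498.2×1.0293 ≈ 4630 m/s.
Stage 2: m₀ = 41,150 kg, m_f = 41,150 − 32,400 = 8,750 kg; Δv = 298×9.8×ln(4.703) = 2920.4×1.5482 ≈ 4521 m/s.
Total Δv = 4630 + 4521 = 9151 m/s.

Δv ≈ 9150 m/s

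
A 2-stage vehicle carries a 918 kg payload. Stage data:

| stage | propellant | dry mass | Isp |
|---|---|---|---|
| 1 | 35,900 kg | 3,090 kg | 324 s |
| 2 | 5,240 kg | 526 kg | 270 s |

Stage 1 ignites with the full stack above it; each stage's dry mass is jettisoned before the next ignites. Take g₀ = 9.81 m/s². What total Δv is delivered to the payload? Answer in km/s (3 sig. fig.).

Δv ≈ 8.96 km/s

Ignition mass of stage 1 = 35,900+3,090 + 5,240+526 + 918 = 45,674 kg.
Stage 1: m₀ = 45,674 kg, m_f = 45,674 − 35,900 = 9,774 kg; Δv = 324×9.81×ln(4.673) = 3178.4×1.5418 ≈ 4901 m/s.
Stage 2: m₀ = 6,684 kg, m_f = 6,684 − 5,240 = 1,444 kg; Δv = 270×9.81×ln(4.629) = 2648.7×1.5323 ≈ 4059 m/s.
Total Δv = 4901 + 4059 = 8960 m/s.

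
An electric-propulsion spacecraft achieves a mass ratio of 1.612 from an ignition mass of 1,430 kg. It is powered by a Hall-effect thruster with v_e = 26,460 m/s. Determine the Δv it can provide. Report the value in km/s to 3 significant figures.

Δv ≈ 12.6 km/s

By the Tsiolkovsky rocket equation, Δv = v_e · ln(1.612) = 26460.0 × 0.4775 ≈ 12634.0 m/s.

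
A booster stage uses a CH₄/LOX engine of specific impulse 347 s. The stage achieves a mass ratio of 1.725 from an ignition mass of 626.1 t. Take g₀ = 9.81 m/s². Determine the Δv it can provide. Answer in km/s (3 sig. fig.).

v_e = Isp · g₀ = 347 × 9.81 = 3404.1 m/s.
Δv = v_e · ln(1.725) = 3404.1 × 0.5452 ≈ 1856.0 m/s.

Δv ≈ 1.86 km/s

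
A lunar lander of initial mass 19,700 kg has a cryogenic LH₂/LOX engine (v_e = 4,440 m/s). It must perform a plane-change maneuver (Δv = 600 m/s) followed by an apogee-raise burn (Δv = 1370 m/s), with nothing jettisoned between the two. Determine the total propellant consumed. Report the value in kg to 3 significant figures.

total propellant consumed ≈ 7060 kg

After the first burn: m = 19700 × exp(−600/4440.0) = 19700 × 0.87360 = 17,209.9 kg.
After the second burn: m = 17,209.9 × exp(−1370/4440.0) = 17,209.9 × 0.73450 = 12,640.7 kg.
Total propellant = m₀ − m_final = 19700 − 12,640.7 = 7,059.3 kg.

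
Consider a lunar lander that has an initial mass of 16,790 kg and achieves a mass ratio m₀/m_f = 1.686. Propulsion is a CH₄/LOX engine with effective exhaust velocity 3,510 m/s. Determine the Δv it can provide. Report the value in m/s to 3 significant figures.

By the Tsiolkovsky rocket equation, Δv = v_e · ln(1.686) = 3510.0 × 0.5224 ≈ 1833.5 m/s.

Δv ≈ 1830 m/s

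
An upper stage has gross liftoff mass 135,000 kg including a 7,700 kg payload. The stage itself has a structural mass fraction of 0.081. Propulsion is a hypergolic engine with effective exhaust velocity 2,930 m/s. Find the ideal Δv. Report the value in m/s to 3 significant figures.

Δv ≈ 5900 m/s

Stage wet mass = m₀ − payload = 135,000 − 7,700 = 127,300 kg.
Stage dry mass = ε × stage wet mass = 0.081 × 127,300 = 10,311.3 kg.
Burnout mass m_f = stage dry + payload = 10,311.3 + 7,700 = 18,011.3 kg.
By the Tsiolkovsky rocket equation, Δv = v_e · ln(135,000/18,011.3) = 2930.0 × ln(7.495) = 2930.0 × 2.0143 ≈ 5902 m/s.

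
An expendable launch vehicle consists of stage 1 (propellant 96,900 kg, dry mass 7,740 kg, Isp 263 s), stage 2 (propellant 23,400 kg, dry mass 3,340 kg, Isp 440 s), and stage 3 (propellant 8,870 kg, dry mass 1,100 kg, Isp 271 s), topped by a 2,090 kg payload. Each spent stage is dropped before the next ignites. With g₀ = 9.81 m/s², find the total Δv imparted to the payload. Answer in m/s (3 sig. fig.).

Δv ≈ 10400 m/s

Ignition mass of stage 1 = 96,900+7,740 + 23,400+3,340 + 8,870+1,100 + 2,090 = 143,440 kg.
Stage 1: m₀ = 143,440 kg, m_f = 143,440 − 96,900 = 46,540 kg; Δv = 263×9.81×ln(3.082) = 2580.0×1.1256 ≈ 2904 m/s.
Stage 2: m₀ = 38,800 kg, m_f = 38,800 − 23,400 = 15,400 kg; Δv = 440×9.81×ln(2.519) = 4316.4×0.9241 ≈ 3989 m/s.
Stage 3: m₀ = 12,060 kg, m_f = 12,060 − 8,870 = 3,190 kg; Δv = 271×9.81×ln(3.781) = 2658.5×1.3299 ≈ 3535 m/s.
Total Δv = 2904 + 3989 + 3535 = 10428 m/s.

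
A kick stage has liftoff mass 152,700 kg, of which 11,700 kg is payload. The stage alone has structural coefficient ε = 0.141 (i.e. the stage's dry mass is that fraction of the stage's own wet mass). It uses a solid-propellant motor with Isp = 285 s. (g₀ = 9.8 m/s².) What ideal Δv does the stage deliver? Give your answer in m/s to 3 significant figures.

Stage wet mass = m₀ − payload = 152,700 − 11,700 = 141,000 kg.
Stage dry mass = ε × stage wet mass = 0.141 × 141,000 = 19,881 kg.
Burnout mass m_f = stage dry + payload = 19,881 + 11,700 = 31,581 kg.
v_e = Isp · g₀ = 285 × 9.8 = 2793.0 m/s.
By the Tsiolkovsky rocket equation, Δv = v_e · ln(152,700/31,581) = 2793.0 × ln(4.835) = 2793.0 × 1.5759 ≈ 4402 m/s.

Δv ≈ 4400 m/s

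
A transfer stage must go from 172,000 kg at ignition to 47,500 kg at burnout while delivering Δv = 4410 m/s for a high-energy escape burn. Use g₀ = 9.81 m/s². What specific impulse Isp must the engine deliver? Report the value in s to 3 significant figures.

ln(m₀/m_f) = ln(172000/47500) = ln(3.621) = 1.2868.
From the ideal rocket equation, v_e = Δv / ln(m₀/m_f) = 4410 / 1.2868 = 3427.2 m/s.
Isp = v_e / g₀ = 3427.2 / 9.81 = 349.4 s.

Isp ≈ 349 s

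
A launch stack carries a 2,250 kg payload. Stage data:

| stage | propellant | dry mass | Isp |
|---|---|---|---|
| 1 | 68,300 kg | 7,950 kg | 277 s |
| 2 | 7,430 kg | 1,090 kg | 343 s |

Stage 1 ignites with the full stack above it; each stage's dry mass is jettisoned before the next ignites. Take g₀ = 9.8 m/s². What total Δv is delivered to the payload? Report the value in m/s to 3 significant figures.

Δv ≈ 8110 m/s

Ignition mass of stage 1 = 68,300+7,950 + 7,430+1,090 + 2,250 = 87,020 kg.
Stage 1: m₀ = 87,020 kg, m_f = 87,020 − 68,300 = 18,720 kg; Δv = 277×9.8×ln(4.649) = 2714.6×1.5365 ≈ 4171 m/s.
Stage 2: m₀ = 10,770 kg, m_f = 10,770 − 7,430 = 3,340 kg; Δv = 343×9.8×ln(3.225) = 3361.4×1.1708 ≈ 3936 m/s.
Total Δv = 4171 + 3936 = 8107 m/s.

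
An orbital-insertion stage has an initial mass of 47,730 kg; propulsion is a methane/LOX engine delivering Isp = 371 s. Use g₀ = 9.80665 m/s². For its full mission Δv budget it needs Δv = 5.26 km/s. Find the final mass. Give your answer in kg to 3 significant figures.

v_e = Isp · g₀ = 371 × 9.80665 = 3638.3 m/s.
m₀/m_f = exp(Δv / v_e) = exp(5260 / 3638.3) = exp(1.4457) = 4.2450.
m_f = m₀ / 4.2450 = 47,730 / 4.2450 = 11,243.8 kg.

final mass ≈ 11200 kg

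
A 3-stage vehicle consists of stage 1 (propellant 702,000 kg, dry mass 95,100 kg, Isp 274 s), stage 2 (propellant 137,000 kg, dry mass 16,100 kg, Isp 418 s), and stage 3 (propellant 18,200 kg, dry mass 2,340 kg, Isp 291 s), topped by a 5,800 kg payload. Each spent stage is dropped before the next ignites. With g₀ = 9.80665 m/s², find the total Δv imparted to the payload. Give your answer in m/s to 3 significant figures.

Ignition mass of stage 1 = 702,000+95,100 + 137,000+16,100 + 18,200+2,340 + 5,800 = 976,540 kg.
Stage 1: m₀ = 976,540 kg, m_f = 976,540 − 702,000 = 274,540 kg; Δv = 274×9.80665×ln(3.557) = 2687.0×1.2689 ≈ 3410 m/s.
Stage 2: m₀ = 179,440 kg, m_f = 179,440 − 137,000 = 42,440 kg; Δv = 418×9.80665×ln(4.228) = 4099.2×1.4417 ≈ 5910 m/s.
Stage 3: m₀ = 26,340 kg, m_f = 26,340 − 18,200 = 8,140 kg; Δv = 291×9.80665×ln(3.236) = 2853.7×1.1743 ≈ 3351 m/s.
Total Δv = 3410 + 5910 + 3351 = 12671 m/s.

Δv ≈ 12700 m/s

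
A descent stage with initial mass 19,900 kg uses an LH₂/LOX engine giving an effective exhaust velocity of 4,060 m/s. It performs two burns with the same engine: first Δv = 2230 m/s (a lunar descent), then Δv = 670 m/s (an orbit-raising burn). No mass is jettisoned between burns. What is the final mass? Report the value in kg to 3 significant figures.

final mass ≈ 9740 kg

After the first burn: m = 19900 × exp(−2230/4060.0) = 19900 × 0.57738 = 11,489.9 kg.
After the second burn: m = 11,489.9 × exp(−670/4060.0) = 11,489.9 × 0.84787 = 9,741.94 kg.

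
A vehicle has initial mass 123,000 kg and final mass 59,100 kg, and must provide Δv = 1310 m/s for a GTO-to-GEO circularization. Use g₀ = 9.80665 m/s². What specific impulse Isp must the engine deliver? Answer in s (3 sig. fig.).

Isp ≈ 182 s

ln(m₀/m_f) = ln(123000/59100) = ln(2.081) = 0.7330.
v_e = Δv / ln(m₀/m_f) = 1310 / 0.7330 = 1787.3 m/s.
Isp = v_e / g₀ = 1787.3 / 9.80665 = 182.3 s.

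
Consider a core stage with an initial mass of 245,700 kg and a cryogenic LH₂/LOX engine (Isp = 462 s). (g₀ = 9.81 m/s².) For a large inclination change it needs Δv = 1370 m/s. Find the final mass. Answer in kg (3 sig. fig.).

v_e = Isp · g₀ = 462 × 9.81 = 4532.2 m/s.
By the Tsiolkovsky rocket equation, m₀/m_f = exp(Δv / v_e) = exp(1370 / 4532.2) = exp(0.3023) = 1.3529.
m_f = m₀ / 1.3529 = 245,700 / 1.3529 = 181,610 kg.

final mass ≈ 182000 kg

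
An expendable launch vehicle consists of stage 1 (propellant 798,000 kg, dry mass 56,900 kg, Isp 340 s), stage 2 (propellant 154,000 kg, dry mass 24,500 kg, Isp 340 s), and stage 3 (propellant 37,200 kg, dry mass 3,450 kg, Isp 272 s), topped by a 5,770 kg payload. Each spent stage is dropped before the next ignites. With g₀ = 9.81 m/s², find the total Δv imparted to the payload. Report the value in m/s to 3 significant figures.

Δv ≈ 12600 m/s

Ignition mass of stage 1 = 798,000+56,900 + 154,000+24,500 + 37,200+3,450 + 5,770 = 1,079,820 kg.
Stage 1: m₀ = 1,079,820 kg, m_f = 1,079,820 − 798,000 = 281,820 kg; Δv = 340×9.81×ln(3.832) = 3335.4×1.3433 ≈ 4480 m/s.
Stage 2: m₀ = 224,920 kg, m_f = 224,920 − 154,000 = 70,920 kg; Δv = 340×9.81×ln(3.171) = 3335.4×1.1542 ≈ 3850 m/s.
Stage 3: m₀ = 46,420 kg, m_f = 46,420 − 37,200 = 9,220 kg; Δv = 272×9.81×ln(5.035) = 2668.3×1.6164 ≈ 4313 m/s.
Total Δv = 4480 + 3850 + 4313 = 12643 m/s.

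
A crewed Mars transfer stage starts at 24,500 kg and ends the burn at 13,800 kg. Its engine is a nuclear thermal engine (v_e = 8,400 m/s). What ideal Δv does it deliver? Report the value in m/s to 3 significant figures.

From the ideal rocket equation, Δv = v_e · ln(m₀/m_f) = 8400.0 × ln(1.775) = 8400.0 × 0.5740 ≈ 4821.6 m/s.

Δv ≈ 4820 m/s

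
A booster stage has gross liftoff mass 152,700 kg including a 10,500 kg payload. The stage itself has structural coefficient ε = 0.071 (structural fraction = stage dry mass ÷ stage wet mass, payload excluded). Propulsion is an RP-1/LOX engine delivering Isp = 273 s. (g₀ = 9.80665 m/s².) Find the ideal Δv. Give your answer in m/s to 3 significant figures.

Stage wet mass = m₀ − payload = 152,700 − 10,500 = 142,200 kg.
Stage dry mass = ε × stage wet mass = 0.071 × 142,200 = 10,096.2 kg.
Burnout mass m_f = stage dry + payload = 10,096.2 + 10,500 = 20,596.2 kg.
v_e = Isp · g₀ = 273 × 9.80665 = 2677.2 m/s.
Using Δv = v_e ln(m₀/m_f): Δv = v_e · ln(152,700/20,596.2) = 2677.2 × ln(7.414) = 2677.2 × 2.0034 ≈ 5363 m/s.

Δv ≈ 5360 m/s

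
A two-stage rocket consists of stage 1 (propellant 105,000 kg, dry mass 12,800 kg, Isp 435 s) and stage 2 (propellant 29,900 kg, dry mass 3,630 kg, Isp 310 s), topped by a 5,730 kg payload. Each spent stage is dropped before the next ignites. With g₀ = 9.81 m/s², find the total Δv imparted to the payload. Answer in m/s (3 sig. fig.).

Δv ≈ 9070 m/s

Ignition mass of stage 1 = 105,000+12,800 + 29,900+3,630 + 5,730 = 157,060 kg.
Stage 1: m₀ = 157,060 kg, m_f = 157,060 − 105,000 = 52,060 kg; Δv = 435×9.81×ln(3.017) = 4267.4×1.1042 ≈ 4712 m/s.
Stage 2: m₀ = 39,260 kg, m_f = 39,260 − 29,900 = 9,360 kg; Δv = 310×9.81×ln(4.194) = 3041.1×1.4338 ≈ 4360 m/s.
Total Δv = 4712 + 4360 = 9072 m/s.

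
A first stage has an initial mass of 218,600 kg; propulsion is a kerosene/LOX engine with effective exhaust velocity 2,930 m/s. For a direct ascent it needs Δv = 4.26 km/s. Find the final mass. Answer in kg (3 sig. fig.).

m₀/m_f = exp(Δv / v_e) = exp(4260 / 2930.0) = exp(1.4539) = 4.2799.
m_f = m₀ / 4.2799 = 218,600 / 4.2799 = 51,076 kg.

final mass ≈ 51100 kg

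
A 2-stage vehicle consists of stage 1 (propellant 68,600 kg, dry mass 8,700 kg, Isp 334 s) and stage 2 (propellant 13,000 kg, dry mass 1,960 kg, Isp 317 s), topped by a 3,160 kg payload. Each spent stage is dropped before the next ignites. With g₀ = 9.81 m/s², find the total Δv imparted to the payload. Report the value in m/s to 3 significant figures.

Δv ≈ 8090 m/s

Ignition mass of stage 1 = 68,600+8,700 + 13,000+1,960 + 3,160 = 95,420 kg.
Stage 1: m₀ = 95,420 kg, m_f = 95,420 − 68,600 = 26,820 kg; Δv = 334×9.81×ln(3.558) = 3276.5×1.2691 ≈ 4158 m/s.
Stage 2: m₀ = 18,120 kg, m_f = 18,120 − 13,000 = 5,120 kg; Δv = 317×9.81×ln(3.539) = 3109.8×1.2639 ≈ 3930 m/s.
Total Δv = 4158 + 3930 = 8088 m/s.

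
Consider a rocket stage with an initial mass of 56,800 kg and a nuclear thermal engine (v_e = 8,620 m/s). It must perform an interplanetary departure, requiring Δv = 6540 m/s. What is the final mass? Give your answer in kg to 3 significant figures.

m₀/m_f = exp(Δv / v_e) = exp(6540 / 8620.0) = exp(0.7587) = 2.1355.
m_f = m₀ / 2.1355 = 56,800 / 2.1355 = 26,598 kg.

final mass ≈ 26600 kg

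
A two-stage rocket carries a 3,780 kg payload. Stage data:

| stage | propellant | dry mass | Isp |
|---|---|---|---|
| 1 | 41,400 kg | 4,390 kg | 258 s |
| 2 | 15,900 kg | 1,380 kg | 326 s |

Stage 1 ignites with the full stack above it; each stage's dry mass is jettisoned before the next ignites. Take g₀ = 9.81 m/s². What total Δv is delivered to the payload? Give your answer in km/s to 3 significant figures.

Ignition mass of stage 1 = 41,400+4,390 + 15,900+1,380 + 3,780 = 66,850 kg.
Stage 1: m₀ = 66,850 kg, m_f = 66,850 − 41,400 = 25,450 kg; Δv = 258×9.81×ln(2.627) = 2531.0×0.9657 ≈ 2444 m/s.
Stage 2: m₀ = 21,060 kg, m_f = 21,060 − 15,900 = 5,160 kg; Δv = 326×9.81×ln(4.081) = 3198.1×1.4064 ≈ 4498 m/s.
Total Δv = 2444 + 4498 = 6942 m/s.

Δv ≈ 6.94 km/s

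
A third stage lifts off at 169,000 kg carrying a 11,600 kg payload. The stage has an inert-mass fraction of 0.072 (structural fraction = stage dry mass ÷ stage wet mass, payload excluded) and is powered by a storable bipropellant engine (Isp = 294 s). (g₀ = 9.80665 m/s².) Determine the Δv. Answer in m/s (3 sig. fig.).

Stage wet mass = m₀ − payload = 169,000 − 11,600 = 157,400 kg.
Stage dry mass = ε × stage wet mass = 0.072 × 157,400 = 11,332.8 kg.
Burnout mass m_f = stage dry + payload = 11,332.8 + 11,600 = 22,932.8 kg.
v_e = Isp · g₀ = 294 × 9.80665 = 2883.2 m/s.
Using Δv = v_e ln(m₀/m_f): Δv = v_e · ln(169,000/22,932.8) = 2883.2 × ln(7.369) = 2883.2 × 1.9973 ≈ 5759 m/s.

Δv ≈ 5760 m/s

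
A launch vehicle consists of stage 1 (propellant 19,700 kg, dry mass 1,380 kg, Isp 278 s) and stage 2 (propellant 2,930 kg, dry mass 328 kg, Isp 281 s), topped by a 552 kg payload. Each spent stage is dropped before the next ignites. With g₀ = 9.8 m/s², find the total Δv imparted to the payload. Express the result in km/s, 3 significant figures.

Ignition mass of stage 1 = 19,700+1,380 + 2,930+328 + 552 = 24,890 kg.
Stage 1: m₀ = 24,890 kg, m_f = 24,890 − 19,700 = 5,190 kg; Δv = 278×9.8×ln(4.796) = 2724.4×1.5677 ≈ 4271 m/s.
Stage 2: m₀ = 3,810 kg, m_f = 3,810 − 2,930 = 880 kg; Δv = 281×9.8×ln(4.33) = 2753.8×1.4655 ≈ 4036 m/s.
Total Δv = 4271 + 4036 = 8307 m/s.

Δv ≈ 8.31 km/s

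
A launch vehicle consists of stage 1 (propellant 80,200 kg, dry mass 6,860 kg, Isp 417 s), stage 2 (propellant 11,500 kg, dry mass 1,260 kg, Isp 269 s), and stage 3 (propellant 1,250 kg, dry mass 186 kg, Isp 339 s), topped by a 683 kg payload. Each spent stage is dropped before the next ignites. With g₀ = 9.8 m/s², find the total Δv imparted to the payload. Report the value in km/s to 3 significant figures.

Ignition mass of stage 1 = 80,200+6,860 + 11,500+1,260 + 1,250+186 + 683 = 101,939 kg.
Stage 1: m₀ = 101,939 kg, m_f = 101,939 − 80,200 = 21,739 kg; Δv = 417×9.8×ln(4.689) = 4086.6×1.5453 ≈ 6315 m/s.
Stage 2: m₀ = 14,879 kg, m_f = 14,879 − 11,500 = 3,379 kg; Δv = 269×9.8×ln(4.403) = 2636.2×1.4824 ≈ 3908 m/s.
Stage 3: m₀ = 2,119 kg, m_f = 2,119 − 1,250 = 869 kg; Δv = 339×9.8×ln(2.438) = 3322.2×0.8914 ≈ 2961 m/s.
Total Δv = 6315 + 3908 + 2961 = 13184 m/s.

Δv ≈ 13.2 km/s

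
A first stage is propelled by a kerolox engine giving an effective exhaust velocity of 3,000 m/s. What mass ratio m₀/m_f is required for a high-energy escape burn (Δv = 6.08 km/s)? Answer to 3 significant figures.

mass ratio ≈ 7.59

By the Tsiolkovsky rocket equation, m₀/m_f = exp(Δv / v_e) = exp(6080 / 3000.0) = exp(2.0267) = 7.5887.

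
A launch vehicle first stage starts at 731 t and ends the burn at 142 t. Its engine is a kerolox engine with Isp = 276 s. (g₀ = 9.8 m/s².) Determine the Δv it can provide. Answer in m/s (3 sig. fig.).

Δv ≈ 4430 m/s

v_e = Isp · g₀ = 276 × 9.8 = 2704.8 m/s.
From the ideal rocket equation, Δv = v_e · ln(m₀/m_f) = 2704.8 × ln(5.148) = 2704.8 × 1.6386 ≈ 4432.0 m/s.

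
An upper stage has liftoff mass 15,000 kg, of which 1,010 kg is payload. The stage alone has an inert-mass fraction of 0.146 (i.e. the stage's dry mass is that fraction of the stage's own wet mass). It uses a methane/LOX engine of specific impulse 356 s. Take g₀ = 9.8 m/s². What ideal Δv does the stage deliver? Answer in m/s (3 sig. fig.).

Stage wet mass = m₀ − payload = 15,000 − 1,010 = 13,990 kg.
Stage dry mass = ε × stage wet mass = 0.146 × 13,990 = 2,042.54 kg.
Burnout mass m_f = stage dry + payload = 2,042.54 + 1,010 = 3,052.54 kg.
v_e = Isp · g₀ = 356 × 9.8 = 3488.8 m/s.
Using Δv = v_e ln(m₀/m_f): Δv = v_e · ln(15,000/3,052.54) = 3488.8 × ln(4.914) = 3488.8 × 1.5921 ≈ 5554 m/s.

Δv ≈ 5550 m/s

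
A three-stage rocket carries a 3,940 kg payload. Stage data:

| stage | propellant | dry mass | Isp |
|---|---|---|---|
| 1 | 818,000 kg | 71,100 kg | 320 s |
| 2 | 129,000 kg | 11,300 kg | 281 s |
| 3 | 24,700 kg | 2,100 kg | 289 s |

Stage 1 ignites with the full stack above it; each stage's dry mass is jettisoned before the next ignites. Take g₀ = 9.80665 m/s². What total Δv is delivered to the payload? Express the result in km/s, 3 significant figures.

Δv ≈ 13.1 km/s

Ignition mass of stage 1 = 818,000+71,100 + 129,000+11,300 + 24,700+2,100 + 3,940 = 1,060,140 kg.
Stage 1: m₀ = 1,060,140 kg, m_f = 1,060,140 − 818,000 = 242,140 kg; Δv = 320×9.80665×ln(4.378) = 3138.1×1.4766 ≈ 4634 m/s.
Stage 2: m₀ = 171,040 kg, m_f = 171,040 − 129,000 = 42,040 kg; Δv = 281×9.80665×ln(4.069) = 2755.7×1.4033 ≈ 3867 m/s.
Stage 3: m₀ = 30,740 kg, m_f = 30,740 − 24,700 = 6,040 kg; Δv = 289×9.80665×ln(5.089) = 2834.1×1.6272 ≈ 4612 m/s.
Total Δv = 4634 + 3867 + 4612 = 13113 m/s.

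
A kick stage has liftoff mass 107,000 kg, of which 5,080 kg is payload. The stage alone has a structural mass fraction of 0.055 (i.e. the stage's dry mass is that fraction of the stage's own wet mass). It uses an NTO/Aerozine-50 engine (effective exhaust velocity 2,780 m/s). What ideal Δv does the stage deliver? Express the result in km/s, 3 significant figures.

Stage wet mass = m₀ − payload = 107,000 − 5,080 = 101,920 kg.
Stage dry mass = ε × stage wet mass = 0.055 × 101,920 = 5,605.6 kg.
Burnout mass m_f = stage dry + payload = 5,605.6 + 5,080 = 10,685.6 kg.
Rocket equation: Δv = v_e · ln(107,000/10,685.6) = 2780.0 × ln(10.01) = 2780.0 × 2.3039 ≈ 6405 m/s.

Δv ≈ 6.40 km/s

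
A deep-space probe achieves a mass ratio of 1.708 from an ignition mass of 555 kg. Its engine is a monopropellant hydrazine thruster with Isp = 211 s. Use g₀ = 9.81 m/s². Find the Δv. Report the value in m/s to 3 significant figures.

Δv ≈ 1110 m/s

v_e = Isp · g₀ = 211 × 9.81 = 2069.9 m/s.
From the ideal rocket equation, Δv = v_e · ln(1.708) = 2069.9 × 0.5353 ≈ 1108.1 m/s.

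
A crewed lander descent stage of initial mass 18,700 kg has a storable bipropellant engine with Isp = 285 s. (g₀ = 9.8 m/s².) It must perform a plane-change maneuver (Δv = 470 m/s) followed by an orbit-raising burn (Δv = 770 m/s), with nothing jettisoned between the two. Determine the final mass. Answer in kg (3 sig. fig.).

final mass ≈ 12000 kg

v_e = Isp · g₀ = 285 × 9.8 = 2793.0 m/s.
After the first burn: m = 18700 × exp(−470/2793.0) = 18700 × 0.84512 = 15,803.7 kg.
After the second burn: m = 15,803.7 × exp(−770/2793.0) = 15,803.7 × 0.75905 = 11,995.8 kg.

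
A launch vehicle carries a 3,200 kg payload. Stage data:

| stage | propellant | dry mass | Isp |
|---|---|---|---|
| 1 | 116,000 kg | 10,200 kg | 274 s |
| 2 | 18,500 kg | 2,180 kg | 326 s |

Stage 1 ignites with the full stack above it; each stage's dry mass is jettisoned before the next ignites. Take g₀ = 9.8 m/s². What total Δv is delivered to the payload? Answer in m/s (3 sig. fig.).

Ignition mass of stage 1 = 116,000+10,200 + 18,500+2,180 + 3,200 = 150,080 kg.
Stage 1: m₀ = 150,080 kg, m_f = 150,080 − 116,000 = 34,080 kg; Δv = 274×9.8×ln(4.404) = 2685.2×1.4825 ≈ 3981 m/s.
Stage 2: m₀ = 23,880 kg, m_f = 23,880 − 18,500 = 5,380 kg; Δv = 326×9.8×ln(4.439) = 3194.8×1.4904 ≈ 4761 m/s.
Total Δv = 3981 + 4761 = 8742 m/s.

Δv ≈ 8740 m/s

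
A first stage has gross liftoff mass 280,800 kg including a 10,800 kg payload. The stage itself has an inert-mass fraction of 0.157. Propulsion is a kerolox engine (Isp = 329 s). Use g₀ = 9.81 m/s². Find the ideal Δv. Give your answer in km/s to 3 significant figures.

Δv ≈ 5.37 km/s

Stage wet mass = m₀ − payload = 280,800 − 10,800 = 270,000 kg.
Stage dry mass = ε × stage wet mass = 0.157 × 270,000 = 42,390 kg.
Burnout mass m_f = stage dry + payload = 42,390 + 10,800 = 53,190 kg.
v_e = Isp · g₀ = 329 × 9.81 = 3227.5 m/s.
Δv = v_e · ln(280,800/53,190) = 3227.5 × ln(5.279) = 3227.5 × 1.6638 ≈ 5370 m/s.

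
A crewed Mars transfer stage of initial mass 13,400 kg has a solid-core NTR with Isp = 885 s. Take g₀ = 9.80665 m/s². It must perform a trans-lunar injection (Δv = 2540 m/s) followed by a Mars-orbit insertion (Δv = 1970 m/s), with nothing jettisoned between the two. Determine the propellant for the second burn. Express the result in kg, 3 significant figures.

v_e = Isp · g₀ = 885 × 9.80665 = 8678.9 m/s.
After the first burn: m = 13400 × exp(−2540/8678.9) = 13400 × 0.74627 = 10,000 kg.
After the second burn: m = 10,000 × exp(−1970/8678.9) = 10,000 × 0.79693 = 7,969.3 kg.
Second-burn propellant = 10,000 − 7,969.3 = 2,030.7 kg.

propellant for the second burn ≈ 2030 kg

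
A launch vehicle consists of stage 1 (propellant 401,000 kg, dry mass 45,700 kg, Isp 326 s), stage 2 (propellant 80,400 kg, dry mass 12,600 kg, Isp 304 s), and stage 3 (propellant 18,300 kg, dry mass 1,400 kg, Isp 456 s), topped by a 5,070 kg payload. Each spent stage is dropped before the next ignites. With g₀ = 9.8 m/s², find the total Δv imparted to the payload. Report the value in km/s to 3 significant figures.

Δv ≈ 13.4 km/s

Ignition mass of stage 1 = 401,000+45,700 + 80,400+12,600 + 18,300+1,400 + 5,070 = 564,470 kg.
Stage 1: m₀ = 564,470 kg, m_f = 564,470 − 401,000 = 163,470 kg; Δv = 326×9.8×ln(3.453) = 3194.8×1.2393 ≈ 3959 m/s.
Stage 2: m₀ = 117,770 kg, m_f = 117,770 − 80,400 = 37,370 kg; Δv = 304×9.8×ln(3.151) = 2979.2×1.1479 ≈ 3420 m/s.
Stage 3: m₀ = 24,770 kg, m_f = 24,770 − 18,300 = 6,470 kg; Δv = 456×9.8×ln(3.828) = 4468.8×1.3425 ≈ 5999 m/s.
Total Δv = 3959 + 3420 + 5999 = 13378 m/s.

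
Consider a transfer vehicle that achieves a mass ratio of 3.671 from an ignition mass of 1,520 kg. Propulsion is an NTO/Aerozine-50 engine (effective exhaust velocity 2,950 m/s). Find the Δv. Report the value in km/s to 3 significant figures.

Δv ≈ 3.84 km/s

From the ideal rocket equation, Δv = v_e · ln(3.671) = 2950.0 × 1.3005 ≈ 3836.4 m/s.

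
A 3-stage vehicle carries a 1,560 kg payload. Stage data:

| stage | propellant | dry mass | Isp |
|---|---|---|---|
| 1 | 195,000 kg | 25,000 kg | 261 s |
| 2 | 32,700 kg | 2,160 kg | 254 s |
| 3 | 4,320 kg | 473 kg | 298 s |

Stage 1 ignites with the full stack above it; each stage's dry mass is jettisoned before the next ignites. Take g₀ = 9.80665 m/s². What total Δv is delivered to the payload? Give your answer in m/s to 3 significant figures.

Δv ≈ 10800 m/s

Ignition mass of stage 1 = 195,000+25,000 + 32,700+2,160 + 4,320+473 + 1,560 = 261,213 kg.
Stage 1: m₀ = 261,213 kg, m_f = 261,213 − 195,000 = 66,213 kg; Δv = 261×9.80665×ln(3.945) = 2559.5×1.3725 ≈ 3513 m/s.
Stage 2: m₀ = 41,213 kg, m_f = 41,213 − 32,700 = 8,513 kg; Δv = 254×9.80665×ln(4.841) = 2490.9×1.5772 ≈ 3929 m/s.
Stage 3: m₀ = 6,353 kg, m_f = 6,353 − 4,320 = 2,033 kg; Δv = 298×9.80665×ln(3.125) = 2922.4×1.1394 ≈ 3330 m/s.
Total Δv = 3513 + 3929 + 3330 = 10772 m/s.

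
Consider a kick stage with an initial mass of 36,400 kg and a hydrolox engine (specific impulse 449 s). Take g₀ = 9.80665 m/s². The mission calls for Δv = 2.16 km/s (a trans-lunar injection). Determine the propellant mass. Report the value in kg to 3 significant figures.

v_e = Isp · g₀ = 449 × 9.80665 = 4403.2 m/s.
Rocket equation: m₀/m_f = exp(Δv / v_e) = exp(2160 / 4403.2) = exp(0.4906) = 1.6332.
m_f = 36,400 / 1.6332 = 22,287.5 kg, so propellant = m₀ − m_f = 36,400 − 22,287.5 = 14,112.5 kg.

propellant mass ≈ 14100 kg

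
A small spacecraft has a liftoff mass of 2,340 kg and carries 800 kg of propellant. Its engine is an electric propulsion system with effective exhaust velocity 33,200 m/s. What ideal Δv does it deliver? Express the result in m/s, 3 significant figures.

m_f = m₀ − m_prop = 2,340 − 800 = 1,540 kg.
Using Δv = v_e ln(m₀/m_f): Δv = v_e · ln(m₀/m_f) = 33200.0 × ln(1.519) = 33200.0 × 0.4184 ≈ 13889.8 m/s.

Δv ≈ 13900 m/s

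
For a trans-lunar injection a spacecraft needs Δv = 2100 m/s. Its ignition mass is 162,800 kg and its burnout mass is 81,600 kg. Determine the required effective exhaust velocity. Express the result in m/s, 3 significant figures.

ln(m₀/m_f) = ln(162800/81600) = ln(1.995) = 0.6907.
Using Δv = v_e ln(m₀/m_f): v_e = Δv / ln(m₀/m_f) = 2100 / 0.6907 = 3040.4 m/s.

v_e ≈ 3040 m/s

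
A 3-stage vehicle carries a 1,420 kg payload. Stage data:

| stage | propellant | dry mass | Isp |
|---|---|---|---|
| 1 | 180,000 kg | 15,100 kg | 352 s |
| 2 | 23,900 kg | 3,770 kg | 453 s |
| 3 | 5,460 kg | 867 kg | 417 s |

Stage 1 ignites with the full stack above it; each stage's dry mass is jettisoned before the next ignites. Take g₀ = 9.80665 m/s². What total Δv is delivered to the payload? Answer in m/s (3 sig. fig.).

Δv ≈ 15200 m/s

Ignition mass of stage 1 = 180,000+15,100 + 23,900+3,770 + 5,460+867 + 1,420 = 230,517 kg.
Stage 1: m₀ = 230,517 kg, m_f = 230,517 − 180,000 = 50,517 kg; Δv = 352×9.80665×ln(4.563) = 3451.9×1.5180 ≈ 5240 m/s.
Stage 2: m₀ = 35,417 kg, m_f = 35,417 − 23,900 = 11,517 kg; Δv = 453×9.80665×ln(3.075) = 4442.4×1.1234 ≈ 4990 m/s.
Stage 3: m₀ = 7,747 kg, m_f = 7,747 − 5,460 = 2,287 kg; Δv = 417×9.80665×ln(3.387) = 4089.4×1.2201 ≈ 4989 m/s.
Total Δv = 5240 + 4990 + 4989 = 15219 m/s.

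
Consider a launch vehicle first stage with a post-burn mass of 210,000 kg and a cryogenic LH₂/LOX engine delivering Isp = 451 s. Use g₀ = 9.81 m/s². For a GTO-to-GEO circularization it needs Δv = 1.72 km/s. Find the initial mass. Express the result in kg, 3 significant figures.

v_e = Isp · g₀ = 451 × 9.81 = 4424.3 m/s.
Rocket equation: m₀/m_f = exp(Δv / v_e) = exp(1720 / 4424.3) = exp(0.3888) = 1.4752.
m₀ = m_f × 1.4752 = 210,000 × 1.4752 = 309,792 kg.

initial mass ≈ 310000 kg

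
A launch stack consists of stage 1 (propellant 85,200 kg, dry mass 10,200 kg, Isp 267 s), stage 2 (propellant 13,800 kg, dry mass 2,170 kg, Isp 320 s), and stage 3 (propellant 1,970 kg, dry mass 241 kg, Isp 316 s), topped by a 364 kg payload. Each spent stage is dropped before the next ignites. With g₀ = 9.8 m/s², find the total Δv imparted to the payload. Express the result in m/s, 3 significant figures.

Δv ≈ 12400 m/s

Ignition mass of stage 1 = 85,200+10,200 + 13,800+2,170 + 1,970+241 + 364 = 113,945 kg.
Stage 1: m₀ = 113,945 kg, m_f = 113,945 − 85,200 = 28,745 kg; Δv = 267×9.8×ln(3.964) = 2616.6×1.3773 ≈ 3604 m/s.
Stage 2: m₀ = 18,545 kg, m_f = 18,545 − 13,800 = 4,745 kg; Δv = 320×9.8×ln(3.908) = 3136.0×1.3631 ≈ 4275 m/s.
Stage 3: m₀ = 2,575 kg, m_f = 2,575 − 1,970 = 605 kg; Δv = 316×9.8×ln(4.256) = 3096.8×1.4484 ≈ 4485 m/s.
Total Δv = 3604 + 4275 + 4485 = 12364 m/s.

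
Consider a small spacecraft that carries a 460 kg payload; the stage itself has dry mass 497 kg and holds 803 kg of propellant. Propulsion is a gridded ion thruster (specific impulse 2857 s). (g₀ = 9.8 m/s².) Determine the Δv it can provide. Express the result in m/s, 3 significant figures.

Δv ≈ 17100 m/s

v_e = Isp · g₀ = 2857 × 9.8 = 27998.6 m/s.
m₀ = payload + dry + propellant = 460 + 497 + 803 = 1,760 kg.
m_f = payload + dry = 460 + 497 = 957 kg.
Δv = v_e · ln(m₀/m_f) = 27998.6 × ln(1.839) = 27998.6 × 0.6093 ≈ 17058.6 m/s.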